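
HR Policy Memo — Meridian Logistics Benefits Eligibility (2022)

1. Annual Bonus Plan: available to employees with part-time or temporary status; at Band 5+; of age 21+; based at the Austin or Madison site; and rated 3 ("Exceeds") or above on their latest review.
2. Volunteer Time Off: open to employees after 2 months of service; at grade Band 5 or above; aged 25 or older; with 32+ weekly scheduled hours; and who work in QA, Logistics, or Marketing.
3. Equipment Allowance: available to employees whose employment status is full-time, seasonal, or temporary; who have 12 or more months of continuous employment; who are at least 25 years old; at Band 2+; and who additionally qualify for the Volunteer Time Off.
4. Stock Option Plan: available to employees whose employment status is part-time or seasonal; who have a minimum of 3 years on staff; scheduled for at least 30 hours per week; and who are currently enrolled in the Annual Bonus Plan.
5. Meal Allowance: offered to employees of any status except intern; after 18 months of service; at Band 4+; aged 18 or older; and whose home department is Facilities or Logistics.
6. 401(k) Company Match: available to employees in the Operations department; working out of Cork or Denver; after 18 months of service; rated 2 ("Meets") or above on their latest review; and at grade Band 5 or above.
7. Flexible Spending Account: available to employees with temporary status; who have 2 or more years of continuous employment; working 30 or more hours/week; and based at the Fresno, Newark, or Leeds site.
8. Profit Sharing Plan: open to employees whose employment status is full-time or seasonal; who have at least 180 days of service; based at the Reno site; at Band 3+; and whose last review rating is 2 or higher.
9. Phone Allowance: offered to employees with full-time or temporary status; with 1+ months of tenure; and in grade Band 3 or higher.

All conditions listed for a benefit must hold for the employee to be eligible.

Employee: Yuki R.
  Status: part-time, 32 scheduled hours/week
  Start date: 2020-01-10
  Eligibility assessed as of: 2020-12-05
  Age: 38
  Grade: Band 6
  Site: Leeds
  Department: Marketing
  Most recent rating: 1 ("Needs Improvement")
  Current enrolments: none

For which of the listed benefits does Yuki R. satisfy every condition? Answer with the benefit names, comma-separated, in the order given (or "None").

Service from 2020-01-10 to 2020-12-05: 330 days.
Annual Bonus Plan — status part-time ✓; grade Band 6 ≥ Band 5 ✓; age 38 ≥ 21 ✓; site Leeds ✗ (not Austin or Madison) → not eligible.
Volunteer Time Off — service 330 days ≥ 2 months (≈60 days) ✓; grade Band 6 ≥ Band 5 ✓; age 38 ≥ 25 ✓; 32 hrs/wk ≥ 32 ✓; dept Marketing ✓ → eligible.
Equipment Allowance — status part-time ✗ (requires full-time, seasonal, or temporary) → not eligible.
Stock Option Plan — status part-time ✓; service 330 days < 3 years (≈1095 days) ✗ → not eligible.
Meal Allowance — status part-time ✓ (not excluded); service 330 days < 18 months (≈540 days) ✗ → not eligible.
401(k) Company Match — dept Marketing ✗ → not eligible.
Flexible Spending Account — status part-time ✗ (requires temporary) → not eligible.
Profit Sharing Plan — status part-time ✗ (requires full-time or seasonal) → not eligible.
Phone Allowance — status part-time ✗ (requires full-time or temporary) → not eligible.

Volunteer Time Off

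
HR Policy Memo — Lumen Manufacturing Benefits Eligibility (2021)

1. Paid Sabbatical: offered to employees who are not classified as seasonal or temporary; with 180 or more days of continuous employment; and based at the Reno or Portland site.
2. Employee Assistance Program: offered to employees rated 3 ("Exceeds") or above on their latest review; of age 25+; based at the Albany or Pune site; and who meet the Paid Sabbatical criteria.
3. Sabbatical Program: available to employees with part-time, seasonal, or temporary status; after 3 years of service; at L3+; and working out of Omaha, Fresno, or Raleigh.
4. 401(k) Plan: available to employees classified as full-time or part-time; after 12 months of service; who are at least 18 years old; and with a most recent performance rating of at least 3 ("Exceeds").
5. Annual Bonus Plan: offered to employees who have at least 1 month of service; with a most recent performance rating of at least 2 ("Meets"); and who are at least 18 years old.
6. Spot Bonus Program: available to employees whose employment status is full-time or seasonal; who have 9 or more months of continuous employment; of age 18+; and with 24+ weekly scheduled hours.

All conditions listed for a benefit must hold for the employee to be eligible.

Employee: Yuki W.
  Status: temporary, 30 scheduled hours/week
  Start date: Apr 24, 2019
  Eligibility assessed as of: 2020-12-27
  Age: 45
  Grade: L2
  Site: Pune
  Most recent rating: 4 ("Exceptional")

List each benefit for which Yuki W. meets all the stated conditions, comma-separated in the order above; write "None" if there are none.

Service from Apr 24, 2019 to 2020-12-27: 613 days.
Paid Sabbatical — status temporary ✗ (excluded) → not eligible.
Employee Assistance Program — rating 4 ≥ 3 ✓; age 45 ≥ 25 ✓; site Pune ✓; not eligible for Paid Sabbatical ✗ → not eligible.
Sabbatical Program — status temporary ✓; service 613 days < 3 years (≈1095 days) ✗ → not eligible.
401(k) Plan — status temporary ✗ (requires full-time or part-time) → not eligible.
Annual Bonus Plan — service 613 days ≥ 1 month (≈30 days) ✓; rating 4 ≥ 2 ✓; age 45 ≥ 18 ✓ → eligible.
Spot Bonus Program — status temporary ✗ (requires full-time or seasonal) → not eligible.

Annual Bonus Plan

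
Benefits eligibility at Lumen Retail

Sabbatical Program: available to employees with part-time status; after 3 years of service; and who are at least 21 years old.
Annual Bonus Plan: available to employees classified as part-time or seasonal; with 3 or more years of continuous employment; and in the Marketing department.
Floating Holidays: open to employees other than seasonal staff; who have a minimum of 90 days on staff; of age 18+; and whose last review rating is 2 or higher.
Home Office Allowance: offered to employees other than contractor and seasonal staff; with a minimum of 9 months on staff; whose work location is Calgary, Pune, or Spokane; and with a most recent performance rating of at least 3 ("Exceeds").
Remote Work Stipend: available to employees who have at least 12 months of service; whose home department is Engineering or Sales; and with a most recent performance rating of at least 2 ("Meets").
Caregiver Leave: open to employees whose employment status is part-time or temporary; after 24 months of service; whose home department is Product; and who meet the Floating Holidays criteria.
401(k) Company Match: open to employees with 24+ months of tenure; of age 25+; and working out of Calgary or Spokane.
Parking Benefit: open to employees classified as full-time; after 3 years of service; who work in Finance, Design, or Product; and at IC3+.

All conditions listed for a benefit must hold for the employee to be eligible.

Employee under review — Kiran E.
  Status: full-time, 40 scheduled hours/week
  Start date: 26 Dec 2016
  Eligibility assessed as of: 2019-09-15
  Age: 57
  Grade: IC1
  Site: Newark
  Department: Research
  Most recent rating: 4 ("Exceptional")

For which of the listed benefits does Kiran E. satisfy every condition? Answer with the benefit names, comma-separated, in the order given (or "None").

Floating Holidays

Service from 26 Dec 2016 to 2019-09-15: 993 days.
Sabbatical Program — status full-time ✗ (requires part-time) → not eligible.
Annual Bonus Plan — status full-time ✗ (requires part-time or seasonal) → not eligible.
Floating Holidays — status full-time ✓ (not excluded); service 993 days ≥ 90 days ✓; age 57 ≥ 18 ✓; rating 4 ≥ 2 ✓ → eligible.
Home Office Allowance — status full-time ✓ (not excluded); service 993 days ≥ 9 months (≈270 days) ✓; site Newark ✗ (not Calgary, Pune, or Spokane) → not eligible.
Remote Work Stipend — service 993 days ≥ 12 months (≈360 days) ✓; dept Research ✗ → not eligible.
Caregiver Leave — status full-time ✗ (requires part-time or temporary) → not eligible.
401(k) Company Match — service 993 days ≥ 24 months (≈720 days) ✓; age 57 ≥ 25 ✓; site Newark ✗ (not Calgary or Spokane) → not eligible.
Parking Benefit — status full-time ✓; service 993 days < 3 years (≈1095 days) ✗ → not eligible.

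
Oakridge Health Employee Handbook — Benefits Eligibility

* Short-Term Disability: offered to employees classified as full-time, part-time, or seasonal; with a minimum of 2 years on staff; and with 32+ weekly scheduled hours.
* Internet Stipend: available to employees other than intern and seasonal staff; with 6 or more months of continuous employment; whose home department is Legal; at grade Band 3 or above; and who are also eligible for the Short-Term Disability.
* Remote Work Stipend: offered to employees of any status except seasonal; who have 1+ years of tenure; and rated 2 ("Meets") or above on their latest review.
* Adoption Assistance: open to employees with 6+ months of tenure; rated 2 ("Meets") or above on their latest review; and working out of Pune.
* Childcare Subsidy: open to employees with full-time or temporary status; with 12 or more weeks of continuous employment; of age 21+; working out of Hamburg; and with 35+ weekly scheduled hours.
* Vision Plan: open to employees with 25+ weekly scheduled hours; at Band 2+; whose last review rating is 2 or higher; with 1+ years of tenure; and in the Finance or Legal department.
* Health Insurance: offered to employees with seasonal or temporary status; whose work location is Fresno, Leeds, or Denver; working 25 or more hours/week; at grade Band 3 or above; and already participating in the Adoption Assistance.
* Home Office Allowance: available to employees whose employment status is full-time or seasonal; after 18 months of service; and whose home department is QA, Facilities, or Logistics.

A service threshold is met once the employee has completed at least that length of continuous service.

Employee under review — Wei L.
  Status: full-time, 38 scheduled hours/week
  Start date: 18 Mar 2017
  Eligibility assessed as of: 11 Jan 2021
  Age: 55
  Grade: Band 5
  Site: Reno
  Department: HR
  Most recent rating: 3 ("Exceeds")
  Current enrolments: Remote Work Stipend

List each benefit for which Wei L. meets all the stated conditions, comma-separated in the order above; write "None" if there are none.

Short-Term Disability, Remote Work Stipend

Service from 18 Mar 2017 to 11 Jan 2021: 1395 days.
Short-Term Disability — status full-time ✓; service 1395 days ≥ 2 years (≈730 days) ✓; 38 hrs/wk ≥ 32 ✓ → eligible.
Internet Stipend — status full-time ✓ (not excluded); service 1395 days ≥ 6 months (≈180 days) ✓; dept HR ✗ → not eligible.
Remote Work Stipend — status full-time ✓ (not excluded); service 1395 days ≥ 1 year (≈365 days) ✓; rating 3 ≥ 2 ✓ → eligible.
Adoption Assistance — service 1395 days ≥ 6 months (≈180 days) ✓; rating 3 ≥ 2 ✓; site Reno ✗ (not Pune) → not eligible.
Childcare Subsidy — status full-time ✓; service 1395 days ≥ 12 weeks (≈84 days) ✓; age 55 ≥ 21 ✓; site Reno ✗ (not Hamburg) → not eligible.
Vision Plan — 38 hrs/wk ≥ 25 ✓; grade Band 5 ≥ Band 2 ✓; rating 3 ≥ 2 ✓; service 1395 days ≥ 1 year (≈365 days) ✓; dept HR ✗ → not eligible.
Health Insurance — status full-time ✗ (requires seasonal or temporary) → not eligible.
Home Office Allowance — status full-time ✓; service 1395 days ≥ 18 months (≈540 days) ✓; dept HR ✗ → not eligible.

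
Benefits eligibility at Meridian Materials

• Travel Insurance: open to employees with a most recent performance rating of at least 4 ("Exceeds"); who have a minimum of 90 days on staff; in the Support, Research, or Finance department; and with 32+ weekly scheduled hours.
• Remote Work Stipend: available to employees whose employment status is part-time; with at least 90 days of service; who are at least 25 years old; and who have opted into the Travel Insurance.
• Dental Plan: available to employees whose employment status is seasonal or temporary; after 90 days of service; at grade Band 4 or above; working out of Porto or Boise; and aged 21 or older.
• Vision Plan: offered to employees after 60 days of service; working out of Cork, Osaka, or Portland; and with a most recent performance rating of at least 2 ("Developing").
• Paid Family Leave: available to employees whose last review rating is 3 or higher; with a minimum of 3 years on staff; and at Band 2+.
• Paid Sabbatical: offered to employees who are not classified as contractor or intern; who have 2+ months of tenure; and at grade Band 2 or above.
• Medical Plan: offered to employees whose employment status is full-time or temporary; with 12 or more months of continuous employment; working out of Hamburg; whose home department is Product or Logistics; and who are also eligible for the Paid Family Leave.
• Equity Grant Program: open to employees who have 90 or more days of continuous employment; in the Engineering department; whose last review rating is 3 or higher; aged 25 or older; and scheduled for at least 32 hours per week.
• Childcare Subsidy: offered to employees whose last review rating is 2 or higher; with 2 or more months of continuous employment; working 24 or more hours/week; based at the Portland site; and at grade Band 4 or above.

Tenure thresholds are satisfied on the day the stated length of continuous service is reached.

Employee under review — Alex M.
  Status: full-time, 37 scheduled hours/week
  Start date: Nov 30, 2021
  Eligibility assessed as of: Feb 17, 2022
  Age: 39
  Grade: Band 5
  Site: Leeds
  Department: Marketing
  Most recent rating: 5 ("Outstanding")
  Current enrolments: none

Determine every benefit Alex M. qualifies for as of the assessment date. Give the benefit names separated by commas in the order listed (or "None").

Paid Sabbatical

Service from Nov 30, 2021 to Feb 17, 2022: 79 days.
Travel Insurance — rating 5 ≥ 4 ✓; service 79 days < 90 days ✗ → not eligible.
Remote Work Stipend — status full-time ✗ (requires part-time) → not eligible.
Dental Plan — status full-time ✗ (requires seasonal or temporary) → not eligible.
Vision Plan — service 79 days ≥ 60 days ✓; site Leeds ✗ (not Cork, Osaka, or Portland) → not eligible.
Paid Family Leave — rating 5 ≥ 3 ✓; service 79 days < 3 years (≈1095 days) ✗ → not eligible.
Paid Sabbatical — status full-time ✓ (not excluded); service 79 days ≥ 2 months (≈60 days) ✓; grade Band 5 ≥ Band 2 ✓ → eligible.
Medical Plan — status full-time ✓; service 79 days < 12 months (≈360 days) ✗ → not eligible.
Equity Grant Program — service 79 days < 90 days ✗ → not eligible.
Childcare Subsidy — rating 5 ≥ 2 ✓; service 79 days ≥ 2 months (≈60 days) ✓; 37 hrs/wk ≥ 24 ✓; site Leeds ✗ (not Portland) → not eligible.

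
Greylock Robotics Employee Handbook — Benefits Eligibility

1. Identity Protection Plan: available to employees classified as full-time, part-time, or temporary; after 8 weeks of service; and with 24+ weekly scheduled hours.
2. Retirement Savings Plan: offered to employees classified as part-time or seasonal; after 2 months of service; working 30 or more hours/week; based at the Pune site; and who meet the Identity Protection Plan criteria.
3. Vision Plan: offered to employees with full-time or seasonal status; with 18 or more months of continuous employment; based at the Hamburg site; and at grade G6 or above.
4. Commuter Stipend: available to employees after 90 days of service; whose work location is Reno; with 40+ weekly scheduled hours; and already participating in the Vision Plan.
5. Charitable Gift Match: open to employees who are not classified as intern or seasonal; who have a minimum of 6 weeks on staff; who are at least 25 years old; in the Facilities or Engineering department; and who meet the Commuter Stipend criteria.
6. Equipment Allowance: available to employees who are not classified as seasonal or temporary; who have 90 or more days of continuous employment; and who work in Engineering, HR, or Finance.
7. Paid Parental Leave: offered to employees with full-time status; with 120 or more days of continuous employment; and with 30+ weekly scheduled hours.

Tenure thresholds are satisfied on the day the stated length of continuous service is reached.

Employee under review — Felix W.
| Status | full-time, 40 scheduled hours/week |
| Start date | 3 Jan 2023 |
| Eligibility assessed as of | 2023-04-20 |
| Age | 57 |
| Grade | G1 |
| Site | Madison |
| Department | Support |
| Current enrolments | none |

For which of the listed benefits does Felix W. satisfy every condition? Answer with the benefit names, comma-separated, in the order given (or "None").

Service from 3 Jan 2023 to 2023-04-20: 107 days.
Identity Protection Plan — status full-time ✓; service 107 days ≥ 8 weeks (≈56 days) ✓; 40 hrs/wk ≥ 24 ✓ → eligible.
Retirement Savings Plan — status full-time ✗ (requires part-time or seasonal) → not eligible.
Vision Plan — status full-time ✓; service 107 days < 18 months (≈540 days) ✗ → not eligible.
Commuter Stipend — service 107 days ≥ 90 days ✓; site Madison ✗ (not Reno) → not eligible.
Charitable Gift Match — status full-time ✓ (not excluded); service 107 days ≥ 6 weeks (≈42 days) ✓; age 57 ≥ 25 ✓; dept Support ✗ → not eligible.
Equipment Allowance — status full-time ✓ (not excluded); service 107 days ≥ 90 days ✓; dept Support ✗ → not eligible.
Paid Parental Leave — status full-time ✓; service 107 days < 120 days ✗ → not eligible.

Identity Protection Plan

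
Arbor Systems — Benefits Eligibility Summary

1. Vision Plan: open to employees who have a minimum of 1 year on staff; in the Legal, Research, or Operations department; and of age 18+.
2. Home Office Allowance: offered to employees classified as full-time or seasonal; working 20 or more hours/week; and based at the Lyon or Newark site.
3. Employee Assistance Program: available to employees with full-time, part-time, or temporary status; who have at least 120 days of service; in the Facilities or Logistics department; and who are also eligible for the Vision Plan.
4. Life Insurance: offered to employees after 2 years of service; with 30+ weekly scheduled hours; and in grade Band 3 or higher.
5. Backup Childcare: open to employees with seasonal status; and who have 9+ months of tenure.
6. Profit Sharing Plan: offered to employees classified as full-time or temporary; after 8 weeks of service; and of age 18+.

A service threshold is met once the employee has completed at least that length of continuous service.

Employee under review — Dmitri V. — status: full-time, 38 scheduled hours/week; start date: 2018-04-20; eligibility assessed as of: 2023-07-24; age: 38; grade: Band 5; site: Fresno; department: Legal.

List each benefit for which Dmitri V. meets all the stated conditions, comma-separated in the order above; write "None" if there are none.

Vision Plan, Life Insurance, Profit Sharing Plan

Service from 2018-04-20 to 2023-07-24: 1921 days.
Vision Plan — service 1921 days ≥ 1 year (≈365 days) ✓; dept Legal ✓; age 38 ≥ 18 ✓ → eligible.
Home Office Allowance — status full-time ✓; 38 hrs/wk ≥ 20 ✓; site Fresno ✗ (not Lyon or Newark) → not eligible.
Employee Assistance Program — status full-time ✓; service 1921 days ≥ 120 days ✓; dept Legal ✗ → not eligible.
Life Insurance — service 1921 days ≥ 2 years (≈730 days) ✓; 38 hrs/wk ≥ 30 ✓; grade Band 5 ≥ Band 3 ✓ → eligible.
Backup Childcare — status full-time ✗ (requires seasonal) → not eligible.
Profit Sharing Plan — status full-time ✓; service 1921 days ≥ 8 weeks (≈56 days) ✓; age 38 ≥ 18 ✓ → eligible.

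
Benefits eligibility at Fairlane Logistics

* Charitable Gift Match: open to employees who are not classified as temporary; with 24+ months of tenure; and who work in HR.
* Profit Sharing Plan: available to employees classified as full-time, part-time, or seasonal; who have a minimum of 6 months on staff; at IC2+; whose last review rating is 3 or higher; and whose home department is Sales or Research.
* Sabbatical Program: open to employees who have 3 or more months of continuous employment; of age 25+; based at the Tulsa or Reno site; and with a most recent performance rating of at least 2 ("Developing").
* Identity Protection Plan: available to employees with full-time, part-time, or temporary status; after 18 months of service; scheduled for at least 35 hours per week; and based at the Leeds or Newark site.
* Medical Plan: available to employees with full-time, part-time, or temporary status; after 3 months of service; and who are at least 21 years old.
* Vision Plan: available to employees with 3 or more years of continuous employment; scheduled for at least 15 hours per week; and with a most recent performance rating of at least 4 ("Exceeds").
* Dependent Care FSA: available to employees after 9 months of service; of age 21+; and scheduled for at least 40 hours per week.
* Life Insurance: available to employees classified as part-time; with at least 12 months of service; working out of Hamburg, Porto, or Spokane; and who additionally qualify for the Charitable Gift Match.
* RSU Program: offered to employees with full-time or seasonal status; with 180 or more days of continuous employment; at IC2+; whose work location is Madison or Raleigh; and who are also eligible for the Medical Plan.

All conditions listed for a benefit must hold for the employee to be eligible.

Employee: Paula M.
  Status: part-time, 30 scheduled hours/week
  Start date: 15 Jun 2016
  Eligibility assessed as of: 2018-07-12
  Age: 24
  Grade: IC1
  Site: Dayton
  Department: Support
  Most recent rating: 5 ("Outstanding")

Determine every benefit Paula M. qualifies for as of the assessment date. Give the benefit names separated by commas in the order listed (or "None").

Medical Plan

Service from 15 Jun 2016 to 2018-07-12: 757 days.
Charitable Gift Match — status part-time ✓ (not excluded); service 757 days ≥ 24 months (≈720 days) ✓; dept Support ✗ → not eligible.
Profit Sharing Plan — status part-time ✓; service 757 days ≥ 6 months (≈180 days) ✓; grade IC1 < IC2 ✗ → not eligible.
Sabbatical Program — service 757 days ≥ 3 months (≈90 days) ✓; age 24 < 25 ✗ → not eligible.
Identity Protection Plan — status part-time ✓; service 757 days ≥ 18 months (≈540 days) ✓; 30 hrs/wk < 35 ✗ → not eligible.
Medical Plan — status part-time ✓; service 757 days ≥ 3 months (≈90 days) ✓; age 24 ≥ 21 ✓ → eligible.
Vision Plan — service 757 days < 3 years (≈1095 days) ✗ → not eligible.
Dependent Care FSA — service 757 days ≥ 9 months (≈270 days) ✓; age 24 ≥ 21 ✓; 30 hrs/wk < 40 ✗ → not eligible.
Life Insurance — status part-time ✓; service 757 days ≥ 12 months (≈360 days) ✓; site Dayton ✗ (not Hamburg, Porto, or Spokane) → not eligible.
RSU Program — status part-time ✗ (requires full-time or seasonal) → not eligible.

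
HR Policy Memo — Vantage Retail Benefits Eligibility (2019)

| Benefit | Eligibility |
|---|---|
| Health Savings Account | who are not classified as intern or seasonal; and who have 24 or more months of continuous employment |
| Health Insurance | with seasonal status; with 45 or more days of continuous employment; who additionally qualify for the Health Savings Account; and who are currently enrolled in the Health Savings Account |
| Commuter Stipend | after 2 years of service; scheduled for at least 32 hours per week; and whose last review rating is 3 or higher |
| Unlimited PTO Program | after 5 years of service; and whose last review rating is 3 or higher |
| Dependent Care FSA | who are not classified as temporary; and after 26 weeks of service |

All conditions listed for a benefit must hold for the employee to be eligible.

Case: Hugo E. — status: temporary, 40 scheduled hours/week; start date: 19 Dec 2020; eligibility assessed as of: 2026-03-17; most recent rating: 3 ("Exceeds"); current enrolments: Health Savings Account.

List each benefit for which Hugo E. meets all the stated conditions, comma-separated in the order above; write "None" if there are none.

Service from 19 Dec 2020 to 2026-03-17: 1914 days.
Health Savings Account — status temporary ✓ (not excluded); service 1914 days ≥ 24 months (≈720 days) ✓ → eligible.
Health Insurance — status temporary ✗ (requires seasonal) → not eligible.
Commuter Stipend — service 1914 days ≥ 2 years (≈730 days) ✓; 40 hrs/wk ≥ 32 ✓; rating 3 ≥ 3 ✓ → eligible.
Unlimited PTO Program — service 1914 days ≥ 5 years (≈1825 days) ✓; rating 3 ≥ 3 ✓ → eligible.
Dependent Care FSA — status temporary ✗ (excluded) → not eligible.

Health Savings Account, Commuter Stipend, Unlimited PTO Program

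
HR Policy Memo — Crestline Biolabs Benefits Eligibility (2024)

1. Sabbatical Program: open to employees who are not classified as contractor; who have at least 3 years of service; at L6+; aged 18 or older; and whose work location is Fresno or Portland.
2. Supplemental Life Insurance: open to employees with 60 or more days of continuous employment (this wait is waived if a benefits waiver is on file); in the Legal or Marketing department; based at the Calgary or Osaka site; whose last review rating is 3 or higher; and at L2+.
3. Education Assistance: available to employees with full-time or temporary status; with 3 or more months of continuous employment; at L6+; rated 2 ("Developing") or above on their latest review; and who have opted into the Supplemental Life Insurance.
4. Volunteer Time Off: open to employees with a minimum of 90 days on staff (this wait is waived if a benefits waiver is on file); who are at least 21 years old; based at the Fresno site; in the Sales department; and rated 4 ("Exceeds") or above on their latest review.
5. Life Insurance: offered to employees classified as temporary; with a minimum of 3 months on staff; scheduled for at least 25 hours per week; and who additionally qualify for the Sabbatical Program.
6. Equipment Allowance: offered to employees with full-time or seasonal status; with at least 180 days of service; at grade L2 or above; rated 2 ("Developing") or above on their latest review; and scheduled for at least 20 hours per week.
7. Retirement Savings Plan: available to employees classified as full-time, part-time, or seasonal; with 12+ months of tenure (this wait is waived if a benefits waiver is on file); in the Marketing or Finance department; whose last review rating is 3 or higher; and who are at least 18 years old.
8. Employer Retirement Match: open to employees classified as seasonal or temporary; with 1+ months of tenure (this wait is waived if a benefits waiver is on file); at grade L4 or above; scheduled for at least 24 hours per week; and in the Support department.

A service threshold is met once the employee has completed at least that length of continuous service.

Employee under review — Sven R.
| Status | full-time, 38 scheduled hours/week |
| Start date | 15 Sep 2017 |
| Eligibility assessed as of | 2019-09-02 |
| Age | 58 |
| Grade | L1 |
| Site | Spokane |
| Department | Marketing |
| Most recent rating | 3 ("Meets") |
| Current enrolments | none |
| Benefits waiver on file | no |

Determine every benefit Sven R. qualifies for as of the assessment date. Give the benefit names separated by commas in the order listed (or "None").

Service from 15 Sep 2017 to 2019-09-02: 717 days.
Sabbatical Program — status full-time ✓ (not excluded); service 717 days < 3 years (≈1095 days) ✗ → not eligible.
Supplemental Life Insurance — no waiver, service 717 days ≥ 60 days ✓; dept Marketing ✓; site Spokane ✗ (not Calgary or Osaka) → not eligible.
Education Assistance — status full-time ✓; service 717 days ≥ 3 months (≈90 days) ✓; grade L1 < L6 ✗ → not eligible.
Volunteer Time Off — no waiver, service 717 days ≥ 90 days ✓; age 58 ≥ 21 ✓; site Spokane ✗ (not Fresno) → not eligible.
Life Insurance — status full-time ✗ (requires temporary) → not eligible.
Equipment Allowance — status full-time ✓; service 717 days ≥ 180 days ✓; grade L1 < L2 ✗ → not eligible.
Retirement Savings Plan — status full-time ✓; no waiver, service 717 days ≥ 12 months (≈360 days) ✓; dept Marketing ✓; rating 3 ≥ 3 ✓; age 58 ≥ 18 ✓ → eligible.
Employer Retirement Match — status full-time ✗ (requires seasonal or temporary) → not eligible.

Retirement Savings Plan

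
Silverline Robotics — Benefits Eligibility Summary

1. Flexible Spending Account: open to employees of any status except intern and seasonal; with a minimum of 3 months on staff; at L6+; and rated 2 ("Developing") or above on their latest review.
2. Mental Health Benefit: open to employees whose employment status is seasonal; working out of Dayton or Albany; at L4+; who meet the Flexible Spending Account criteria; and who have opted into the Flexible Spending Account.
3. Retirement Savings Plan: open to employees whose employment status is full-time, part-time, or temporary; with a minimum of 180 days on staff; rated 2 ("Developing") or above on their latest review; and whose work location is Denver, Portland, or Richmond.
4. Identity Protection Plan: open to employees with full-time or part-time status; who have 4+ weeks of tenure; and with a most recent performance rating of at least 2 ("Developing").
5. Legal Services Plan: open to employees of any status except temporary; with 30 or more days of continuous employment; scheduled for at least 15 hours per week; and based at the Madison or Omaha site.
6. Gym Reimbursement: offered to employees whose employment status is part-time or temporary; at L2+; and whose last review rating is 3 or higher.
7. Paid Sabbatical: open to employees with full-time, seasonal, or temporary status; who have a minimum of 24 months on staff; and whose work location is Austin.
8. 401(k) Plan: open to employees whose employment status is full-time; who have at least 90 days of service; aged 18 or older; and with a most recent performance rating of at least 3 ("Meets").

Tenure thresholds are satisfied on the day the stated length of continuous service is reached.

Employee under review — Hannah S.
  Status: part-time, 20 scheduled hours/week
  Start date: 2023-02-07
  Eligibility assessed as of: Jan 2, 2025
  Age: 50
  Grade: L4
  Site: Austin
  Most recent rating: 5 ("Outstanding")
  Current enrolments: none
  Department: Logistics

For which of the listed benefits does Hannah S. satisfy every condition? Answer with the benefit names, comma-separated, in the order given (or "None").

Identity Protection Plan, Gym Reimbursement

Service from 2023-02-07 to Jan 2, 2025: 695 days.
Flexible Spending Account — status part-time ✓ (not excluded); service 695 days ≥ 3 months (≈90 days) ✓; grade L4 < L6 ✗ → not eligible.
Mental Health Benefit — status part-time ✗ (requires seasonal) → not eligible.
Retirement Savings Plan — status part-time ✓; service 695 days ≥ 180 days ✓; rating 5 ≥ 2 ✓; site Austin ✗ (not Denver, Portland, or Richmond) → not eligible.
Identity Protection Plan — status part-time ✓; service 695 days ≥ 4 weeks (≈28 days) ✓; rating 5 ≥ 2 ✓ → eligible.
Legal Services Plan — status part-time ✓ (not excluded); service 695 days ≥ 30 days ✓; 20 hrs/wk ≥ 15 ✓; site Austin ✗ (not Madison or Omaha) → not eligible.
Gym Reimbursement — status part-time ✓; grade L4 ≥ L2 ✓; rating 5 ≥ 3 ✓ → eligible.
Paid Sabbatical — status part-time ✗ (requires full-time, seasonal, or temporary) → not eligible.
401(k) Plan — status part-time ✗ (requires full-time) → not eligible.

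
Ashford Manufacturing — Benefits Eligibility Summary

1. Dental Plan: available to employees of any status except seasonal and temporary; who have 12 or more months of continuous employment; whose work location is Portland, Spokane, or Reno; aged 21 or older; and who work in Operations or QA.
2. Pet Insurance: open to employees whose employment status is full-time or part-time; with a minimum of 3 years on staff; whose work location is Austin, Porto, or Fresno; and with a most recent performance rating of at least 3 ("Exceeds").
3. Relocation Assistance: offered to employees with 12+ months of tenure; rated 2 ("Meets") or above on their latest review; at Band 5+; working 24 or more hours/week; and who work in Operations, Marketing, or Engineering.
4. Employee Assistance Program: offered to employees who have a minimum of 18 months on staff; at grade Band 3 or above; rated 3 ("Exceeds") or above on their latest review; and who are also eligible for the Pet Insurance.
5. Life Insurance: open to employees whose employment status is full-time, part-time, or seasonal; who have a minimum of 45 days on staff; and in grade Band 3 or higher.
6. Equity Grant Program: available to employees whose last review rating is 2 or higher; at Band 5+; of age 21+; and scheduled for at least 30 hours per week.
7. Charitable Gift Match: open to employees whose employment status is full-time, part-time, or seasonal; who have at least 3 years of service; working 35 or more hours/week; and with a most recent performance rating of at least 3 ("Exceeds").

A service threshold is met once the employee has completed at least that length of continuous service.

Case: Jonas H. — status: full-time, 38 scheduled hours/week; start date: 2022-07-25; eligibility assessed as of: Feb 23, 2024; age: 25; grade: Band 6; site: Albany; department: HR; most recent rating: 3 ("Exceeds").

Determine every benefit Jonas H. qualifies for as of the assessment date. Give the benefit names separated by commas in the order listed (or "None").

Life Insurance, Equity Grant Program

Service from 2022-07-25 to Feb 23, 2024: 578 days.
Dental Plan — status full-time ✓ (not excluded); service 578 days ≥ 12 months (≈360 days) ✓; site Albany ✗ (not Portland, Spokane, or Reno) → not eligible.
Pet Insurance — status full-time ✓; service 578 days < 3 years (≈1095 days) ✗ → not eligible.
Relocation Assistance — service 578 days ≥ 12 months (≈360 days) ✓; rating 3 ≥ 2 ✓; grade Band 6 ≥ Band 5 ✓; 38 hrs/wk ≥ 24 ✓; dept HR ✗ → not eligible.
Employee Assistance Program — service 578 days ≥ 18 months (≈540 days) ✓; grade Band 6 ≥ Band 3 ✓; rating 3 ≥ 3 ✓; not eligible for Pet Insurance ✗ → not eligible.
Life Insurance — status full-time ✓; service 578 days ≥ 45 days ✓; grade Band 6 ≥ Band 3 ✓ → eligible.
Equity Grant Program — rating 3 ≥ 2 ✓; grade Band 6 ≥ Band 5 ✓; age 25 ≥ 21 ✓; 38 hrs/wk ≥ 30 ✓ → eligible.
Charitable Gift Match — status full-time ✓; service 578 days < 3 years (≈1095 days) ✗ → not eligible.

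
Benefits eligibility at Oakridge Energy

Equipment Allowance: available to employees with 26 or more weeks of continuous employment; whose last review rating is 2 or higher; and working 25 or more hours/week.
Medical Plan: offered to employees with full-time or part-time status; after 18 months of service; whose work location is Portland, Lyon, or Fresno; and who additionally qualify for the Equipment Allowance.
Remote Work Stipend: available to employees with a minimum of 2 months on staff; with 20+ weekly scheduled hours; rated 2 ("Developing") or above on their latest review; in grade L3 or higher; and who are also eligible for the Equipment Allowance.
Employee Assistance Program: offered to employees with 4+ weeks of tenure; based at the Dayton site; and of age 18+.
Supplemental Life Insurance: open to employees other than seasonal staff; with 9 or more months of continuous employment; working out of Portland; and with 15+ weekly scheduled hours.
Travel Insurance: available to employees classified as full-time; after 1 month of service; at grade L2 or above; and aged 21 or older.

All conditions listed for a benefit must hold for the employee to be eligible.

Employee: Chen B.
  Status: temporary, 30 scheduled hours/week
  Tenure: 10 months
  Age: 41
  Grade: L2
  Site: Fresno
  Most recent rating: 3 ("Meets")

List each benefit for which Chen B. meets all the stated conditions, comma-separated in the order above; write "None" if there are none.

Equipment Allowance

Equipment Allowance — service 10 months ≥ 26 weeks (≈182 days) ✓; rating 3 ≥ 2 ✓; 30 hrs/wk ≥ 25 ✓ → eligible.
Medical Plan — status temporary ✗ (requires full-time or part-time) → not eligible.
Remote Work Stipend — service 10 months ≥ 2 months ✓; 30 hrs/wk ≥ 20 ✓; rating 3 ≥ 2 ✓; grade L2 < L3 ✗ → not eligible.
Employee Assistance Program — service 10 months ≥ 4 weeks (≈28 days) ✓; site Fresno ✗ (not Dayton) → not eligible.
Supplemental Life Insurance — status temporary ✓ (not excluded); service 10 months ≥ 9 months ✓; site Fresno ✗ (not Portland) → not eligible.
Travel Insurance — status temporary ✗ (requires full-time) → not eligible.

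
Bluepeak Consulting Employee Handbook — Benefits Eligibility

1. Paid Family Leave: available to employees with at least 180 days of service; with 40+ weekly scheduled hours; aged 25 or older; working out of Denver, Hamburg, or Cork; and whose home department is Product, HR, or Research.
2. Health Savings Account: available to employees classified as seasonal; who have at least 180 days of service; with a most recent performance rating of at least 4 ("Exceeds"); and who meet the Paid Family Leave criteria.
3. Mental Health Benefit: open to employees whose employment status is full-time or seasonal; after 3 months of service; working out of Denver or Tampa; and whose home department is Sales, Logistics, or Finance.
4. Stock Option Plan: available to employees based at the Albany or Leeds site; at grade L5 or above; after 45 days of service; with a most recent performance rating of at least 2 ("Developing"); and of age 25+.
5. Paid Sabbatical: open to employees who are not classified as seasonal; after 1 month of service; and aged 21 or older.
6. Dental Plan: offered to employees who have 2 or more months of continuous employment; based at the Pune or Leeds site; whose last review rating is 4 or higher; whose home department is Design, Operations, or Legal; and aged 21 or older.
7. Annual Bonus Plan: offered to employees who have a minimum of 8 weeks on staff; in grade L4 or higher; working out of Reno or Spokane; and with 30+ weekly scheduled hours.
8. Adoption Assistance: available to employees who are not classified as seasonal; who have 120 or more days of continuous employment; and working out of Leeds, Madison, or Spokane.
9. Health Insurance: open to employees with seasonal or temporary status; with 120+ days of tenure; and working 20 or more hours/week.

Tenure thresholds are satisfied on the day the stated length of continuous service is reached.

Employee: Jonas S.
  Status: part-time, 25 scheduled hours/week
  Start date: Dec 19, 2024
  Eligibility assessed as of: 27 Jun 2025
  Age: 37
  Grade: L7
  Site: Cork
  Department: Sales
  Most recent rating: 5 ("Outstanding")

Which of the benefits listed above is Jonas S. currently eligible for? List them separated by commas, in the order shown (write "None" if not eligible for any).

Service from Dec 19, 2024 to 27 Jun 2025: 190 days.
Paid Family Leave — service 190 days ≥ 180 days ✓; 25 hrs/wk < 40 ✗ → not eligible.
Health Savings Account — status part-time ✗ (requires seasonal) → not eligible.
Mental Health Benefit — status part-time ✗ (requires full-time or seasonal) → not eligible.
Stock Option Plan — site Cork ✗ (not Albany or Leeds) → not eligible.
Paid Sabbatical — status part-time ✓ (not excluded); service 190 days ≥ 1 month (≈30 days) ✓; age 37 ≥ 21 ✓ → eligible.
Dental Plan — service 190 days ≥ 2 months (≈60 days) ✓; site Cork ✗ (not Pune or Leeds) → not eligible.
Annual Bonus Plan — service 190 days ≥ 8 weeks (≈56 days) ✓; grade L7 ≥ L4 ✓; site Cork ✗ (not Reno or Spokane) → not eligible.
Adoption Assistance — status part-time ✓ (not excluded); service 190 days ≥ 120 days ✓; site Cork ✗ (not Leeds, Madison, or Spokane) → not eligible.
Health Insurance — status part-time ✗ (requires seasonal or temporary) → not eligible.

Paid Sabbatical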